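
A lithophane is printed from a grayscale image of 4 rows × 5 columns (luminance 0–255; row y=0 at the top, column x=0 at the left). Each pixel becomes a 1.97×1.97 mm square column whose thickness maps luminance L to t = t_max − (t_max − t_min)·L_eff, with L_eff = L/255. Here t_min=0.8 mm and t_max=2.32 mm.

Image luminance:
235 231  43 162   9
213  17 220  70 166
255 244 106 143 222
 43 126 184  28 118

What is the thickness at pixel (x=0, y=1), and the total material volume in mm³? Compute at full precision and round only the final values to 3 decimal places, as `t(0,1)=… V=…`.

t(0,1)=1.050 V=114.491

span = t_max - t_min = 2.32 - 0.8 = 1.520
L(0,1) = 213, L_eff = 213/255 = 0.835294
t(0,1) = 2.32 - 1.520·0.835294 = 1.050
Σt over all 4·5 pixels = 12538/425 ≈ 29.5011765
V = pitch²·Σt = 1.97²·12538/425 = 114.491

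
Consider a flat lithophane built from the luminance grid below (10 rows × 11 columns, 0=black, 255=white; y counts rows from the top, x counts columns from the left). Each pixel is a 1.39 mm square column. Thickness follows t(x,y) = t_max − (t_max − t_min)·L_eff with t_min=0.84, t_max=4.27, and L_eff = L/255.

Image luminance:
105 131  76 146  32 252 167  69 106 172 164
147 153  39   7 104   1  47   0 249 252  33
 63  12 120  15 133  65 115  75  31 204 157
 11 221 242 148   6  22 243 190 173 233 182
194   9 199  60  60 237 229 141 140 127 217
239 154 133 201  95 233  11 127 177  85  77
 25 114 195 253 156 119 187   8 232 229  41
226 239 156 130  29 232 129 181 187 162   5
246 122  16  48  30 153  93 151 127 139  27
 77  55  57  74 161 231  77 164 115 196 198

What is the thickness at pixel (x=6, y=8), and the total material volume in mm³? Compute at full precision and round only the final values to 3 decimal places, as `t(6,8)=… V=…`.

span = t_max - t_min = 4.27 - 0.84 = 3.430
L(6,8) = 93, L_eff = 93/255 = 0.364706
t(6,8) = 4.27 - 3.430·0.364706 = 3.019
Σt over all 10·11 pixels = 71582/255 ≈ 280.7137255
V = pitch²·Σt = 1.39²·71582/255 = 542.367

t(6,8)=3.019 V=542.367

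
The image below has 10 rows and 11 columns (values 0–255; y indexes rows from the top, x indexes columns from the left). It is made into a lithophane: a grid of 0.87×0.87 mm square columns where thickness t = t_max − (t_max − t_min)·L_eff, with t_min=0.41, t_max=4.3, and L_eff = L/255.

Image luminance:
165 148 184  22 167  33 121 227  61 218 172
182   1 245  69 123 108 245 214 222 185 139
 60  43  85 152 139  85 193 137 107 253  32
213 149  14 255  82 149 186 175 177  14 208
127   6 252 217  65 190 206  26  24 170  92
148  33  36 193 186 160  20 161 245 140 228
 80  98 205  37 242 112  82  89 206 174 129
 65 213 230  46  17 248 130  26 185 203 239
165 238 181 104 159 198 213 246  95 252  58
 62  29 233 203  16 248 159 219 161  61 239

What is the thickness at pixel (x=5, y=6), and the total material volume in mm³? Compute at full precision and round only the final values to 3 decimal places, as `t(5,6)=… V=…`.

t(5,6)=2.591 V=176.977

span = t_max - t_min = 4.3 - 0.41 = 3.890
L(5,6) = 112, L_eff = 112/255 = 0.439216
t(5,6) = 4.3 - 3.890·0.439216 = 2.591
Σt over all 10·11 pixels = 5962369/25500 ≈ 233.8183922
V = pitch²·Σt = 0.87²·5962369/25500 = 176.977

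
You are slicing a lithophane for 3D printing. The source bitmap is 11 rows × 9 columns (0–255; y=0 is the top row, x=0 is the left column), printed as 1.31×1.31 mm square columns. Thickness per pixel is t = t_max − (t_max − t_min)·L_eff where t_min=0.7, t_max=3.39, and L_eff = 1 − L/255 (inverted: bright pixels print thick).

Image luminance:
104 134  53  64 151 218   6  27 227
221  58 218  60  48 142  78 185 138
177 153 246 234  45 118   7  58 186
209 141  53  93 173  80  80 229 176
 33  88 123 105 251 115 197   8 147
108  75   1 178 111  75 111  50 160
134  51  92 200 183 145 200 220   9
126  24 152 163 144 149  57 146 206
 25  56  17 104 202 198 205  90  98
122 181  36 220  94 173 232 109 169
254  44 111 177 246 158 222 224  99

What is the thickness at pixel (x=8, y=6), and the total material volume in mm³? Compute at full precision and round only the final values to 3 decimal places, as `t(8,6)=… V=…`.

span = t_max - t_min = 3.39 - 0.7 = 2.690
L(8,6) = 9, L_eff = 1 - 9/255 = 0.964706 (inverted)
t(8,6) = 3.39 - 2.690·0.964706 = 0.795
Σt over all 11·9 pixels = 5208467/25500 ≈ 204.2536078
V = pitch²·Σt = 1.31²·5208467/25500 = 350.520

t(8,6)=0.795 V=350.520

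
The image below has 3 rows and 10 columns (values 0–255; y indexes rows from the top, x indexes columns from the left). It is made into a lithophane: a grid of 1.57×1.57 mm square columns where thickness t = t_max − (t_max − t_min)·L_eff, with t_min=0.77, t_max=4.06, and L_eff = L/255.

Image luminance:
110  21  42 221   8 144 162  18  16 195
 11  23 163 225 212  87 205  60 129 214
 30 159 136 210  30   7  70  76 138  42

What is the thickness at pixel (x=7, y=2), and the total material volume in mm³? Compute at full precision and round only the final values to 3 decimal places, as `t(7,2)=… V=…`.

span = t_max - t_min = 4.06 - 0.77 = 3.290
L(7,2) = 76, L_eff = 76/255 = 0.298039
t(7,2) = 4.06 - 3.290·0.298039 = 3.079
Σt over all 3·10 pixels = 516236/6375 ≈ 80.9781961
V = pitch²·Σt = 1.57²·516236/6375 = 199.603

t(7,2)=3.079 V=199.603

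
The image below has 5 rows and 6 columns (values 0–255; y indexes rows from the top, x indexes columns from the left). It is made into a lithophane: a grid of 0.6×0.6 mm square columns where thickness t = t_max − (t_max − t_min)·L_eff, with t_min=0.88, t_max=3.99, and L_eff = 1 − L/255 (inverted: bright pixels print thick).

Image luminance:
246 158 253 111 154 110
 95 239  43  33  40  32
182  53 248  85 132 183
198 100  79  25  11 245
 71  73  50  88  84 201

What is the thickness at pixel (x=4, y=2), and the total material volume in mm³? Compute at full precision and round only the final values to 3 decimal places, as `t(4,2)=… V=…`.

span = t_max - t_min = 3.99 - 0.88 = 3.110
L(4,2) = 132, L_eff = 1 - 132/255 = 0.482353 (inverted)
t(4,2) = 3.99 - 3.110·0.482353 = 2.490
Σt over all 5·6 pixels = 899821/12750 ≈ 70.5741961
V = pitch²·Σt = 0.6²·899821/12750 = 25.407

t(4,2)=2.490 V=25.407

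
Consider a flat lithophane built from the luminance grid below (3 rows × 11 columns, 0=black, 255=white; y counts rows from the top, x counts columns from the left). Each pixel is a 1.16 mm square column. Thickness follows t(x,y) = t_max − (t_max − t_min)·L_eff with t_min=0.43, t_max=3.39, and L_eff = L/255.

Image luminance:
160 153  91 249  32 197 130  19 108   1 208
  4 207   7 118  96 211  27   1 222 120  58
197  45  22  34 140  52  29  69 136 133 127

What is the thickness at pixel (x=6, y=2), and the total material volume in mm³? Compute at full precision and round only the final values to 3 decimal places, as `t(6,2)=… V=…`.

t(6,2)=3.053 V=97.379

span = t_max - t_min = 3.39 - 0.43 = 2.960
L(6,2) = 29, L_eff = 29/255 = 0.113725
t(6,2) = 3.39 - 2.960·0.113725 = 3.053
Σt over all 3·11 pixels = 1845397/25500 ≈ 72.3685098
V = pitch²·Σt = 1.16²·1845397/25500 = 97.379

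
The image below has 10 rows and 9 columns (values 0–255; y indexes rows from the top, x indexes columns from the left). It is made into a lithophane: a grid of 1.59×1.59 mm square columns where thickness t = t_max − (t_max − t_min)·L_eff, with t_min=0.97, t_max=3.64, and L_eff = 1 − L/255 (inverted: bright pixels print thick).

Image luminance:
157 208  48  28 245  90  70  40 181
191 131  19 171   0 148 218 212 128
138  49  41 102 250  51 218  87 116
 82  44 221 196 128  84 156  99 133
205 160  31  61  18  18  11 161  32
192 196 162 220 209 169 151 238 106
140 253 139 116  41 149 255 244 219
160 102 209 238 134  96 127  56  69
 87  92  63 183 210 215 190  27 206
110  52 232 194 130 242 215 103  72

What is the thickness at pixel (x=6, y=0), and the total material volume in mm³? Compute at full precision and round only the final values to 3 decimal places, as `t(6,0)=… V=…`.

t(6,0)=1.703 V=543.381

span = t_max - t_min = 3.64 - 0.97 = 2.670
L(6,0) = 70, L_eff = 1 - 70/255 = 0.725490 (inverted)
t(6,0) = 3.64 - 2.670·0.725490 = 1.703
Σt over all 10·9 pixels = 91348/425 ≈ 214.9364706
V = pitch²·Σt = 1.59²·91348/425 = 543.381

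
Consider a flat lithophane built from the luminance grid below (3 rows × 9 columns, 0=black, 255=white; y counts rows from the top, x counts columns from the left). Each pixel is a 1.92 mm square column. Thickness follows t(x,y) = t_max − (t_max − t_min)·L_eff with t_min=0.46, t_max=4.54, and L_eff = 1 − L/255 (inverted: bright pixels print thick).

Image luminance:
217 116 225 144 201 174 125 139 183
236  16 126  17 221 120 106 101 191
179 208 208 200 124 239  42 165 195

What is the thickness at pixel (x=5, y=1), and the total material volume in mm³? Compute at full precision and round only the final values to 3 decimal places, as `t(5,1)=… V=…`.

span = t_max - t_min = 4.54 - 0.46 = 4.080
L(5,1) = 120, L_eff = 1 - 120/255 = 0.529412 (inverted)
t(5,1) = 4.54 - 4.080·0.529412 = 2.380
Σt over all 3·9 pixels = 79.908
V = pitch²·Σt = 1.92²·79.908 = 294.573

t(5,1)=2.380 V=294.573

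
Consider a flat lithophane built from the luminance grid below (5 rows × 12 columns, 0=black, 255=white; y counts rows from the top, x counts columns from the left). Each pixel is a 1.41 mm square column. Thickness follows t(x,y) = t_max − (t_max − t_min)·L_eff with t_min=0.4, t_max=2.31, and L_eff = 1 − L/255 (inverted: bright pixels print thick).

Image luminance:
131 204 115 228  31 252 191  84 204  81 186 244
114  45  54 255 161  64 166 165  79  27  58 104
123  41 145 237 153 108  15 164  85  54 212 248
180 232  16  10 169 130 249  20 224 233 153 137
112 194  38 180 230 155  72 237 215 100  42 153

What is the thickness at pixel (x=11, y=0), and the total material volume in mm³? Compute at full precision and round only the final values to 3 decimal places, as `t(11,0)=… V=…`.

span = t_max - t_min = 2.31 - 0.4 = 1.910
L(11,0) = 244, L_eff = 1 - 244/255 = 0.043137 (inverted)
t(11,0) = 2.31 - 1.910·0.043137 = 2.228
Σt over all 5·12 pixels = 2199019/25500 ≈ 86.2360392
V = pitch²·Σt = 1.41²·2199019/25500 = 171.446

t(11,0)=2.228 V=171.446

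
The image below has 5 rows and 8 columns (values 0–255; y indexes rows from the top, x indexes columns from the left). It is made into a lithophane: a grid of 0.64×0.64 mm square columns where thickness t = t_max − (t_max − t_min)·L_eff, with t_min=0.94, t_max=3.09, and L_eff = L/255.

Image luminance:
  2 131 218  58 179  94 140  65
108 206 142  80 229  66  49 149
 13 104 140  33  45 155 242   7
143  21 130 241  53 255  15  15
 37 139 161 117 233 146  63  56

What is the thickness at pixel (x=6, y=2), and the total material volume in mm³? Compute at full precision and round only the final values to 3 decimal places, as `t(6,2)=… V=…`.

span = t_max - t_min = 3.09 - 0.94 = 2.150
L(6,2) = 242, L_eff = 242/255 = 0.949020
t(6,2) = 3.09 - 2.150·0.949020 = 1.050
Σt over all 5·8 pixels = 21886/255 ≈ 85.8274510
V = pitch²·Σt = 0.64²·21886/255 = 35.155

t(6,2)=1.050 V=35.155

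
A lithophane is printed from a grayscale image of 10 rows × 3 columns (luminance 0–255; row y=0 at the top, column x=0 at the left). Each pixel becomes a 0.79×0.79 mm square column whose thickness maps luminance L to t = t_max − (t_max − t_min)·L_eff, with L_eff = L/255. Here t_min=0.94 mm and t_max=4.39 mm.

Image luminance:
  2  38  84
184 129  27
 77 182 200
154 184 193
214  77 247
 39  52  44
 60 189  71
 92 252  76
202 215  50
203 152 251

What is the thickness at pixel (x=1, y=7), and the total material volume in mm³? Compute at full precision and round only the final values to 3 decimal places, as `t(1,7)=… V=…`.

t(1,7)=0.981 V=48.926

span = t_max - t_min = 4.39 - 0.94 = 3.450
L(1,7) = 252, L_eff = 252/255 = 0.988235
t(1,7) = 4.39 - 3.450·0.988235 = 0.981
Σt over all 10·3 pixels = 13327/170 ≈ 78.3941176
V = pitch²·Σt = 0.79²·13327/170 = 48.926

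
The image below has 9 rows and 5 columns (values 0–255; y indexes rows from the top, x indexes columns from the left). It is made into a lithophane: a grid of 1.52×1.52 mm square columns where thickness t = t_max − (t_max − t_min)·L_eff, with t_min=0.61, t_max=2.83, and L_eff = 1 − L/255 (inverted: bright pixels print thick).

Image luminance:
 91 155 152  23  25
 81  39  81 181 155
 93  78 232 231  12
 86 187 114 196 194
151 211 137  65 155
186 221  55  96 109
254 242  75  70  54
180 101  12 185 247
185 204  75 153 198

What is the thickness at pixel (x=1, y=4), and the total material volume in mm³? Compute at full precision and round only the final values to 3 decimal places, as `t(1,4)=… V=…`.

span = t_max - t_min = 2.83 - 0.61 = 2.220
L(1,4) = 211, L_eff = 1 - 211/255 = 0.172549 (inverted)
t(1,4) = 2.83 - 2.220·0.172549 = 2.447
Σt over all 9·5 pixels = 679323/8500 ≈ 79.9203529
V = pitch²·Σt = 1.52²·679323/8500 = 184.648

t(1,4)=2.447 V=184.648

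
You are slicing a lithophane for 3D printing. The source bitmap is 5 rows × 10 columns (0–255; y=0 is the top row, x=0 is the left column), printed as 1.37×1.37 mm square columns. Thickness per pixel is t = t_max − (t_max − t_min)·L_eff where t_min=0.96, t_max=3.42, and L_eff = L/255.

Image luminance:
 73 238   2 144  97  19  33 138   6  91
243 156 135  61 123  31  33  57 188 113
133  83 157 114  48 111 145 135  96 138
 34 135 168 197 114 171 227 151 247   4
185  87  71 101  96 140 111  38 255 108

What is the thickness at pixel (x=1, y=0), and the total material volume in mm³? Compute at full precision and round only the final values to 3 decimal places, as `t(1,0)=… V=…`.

t(1,0)=1.124 V=216.276

span = t_max - t_min = 3.42 - 0.96 = 2.460
L(1,0) = 238, L_eff = 238/255 = 0.933333
t(1,0) = 3.42 - 2.460·0.933333 = 1.124
Σt over all 5·10 pixels = 489729/4250 ≈ 115.2303529
V = pitch²·Σt = 1.37²·489729/4250 = 216.276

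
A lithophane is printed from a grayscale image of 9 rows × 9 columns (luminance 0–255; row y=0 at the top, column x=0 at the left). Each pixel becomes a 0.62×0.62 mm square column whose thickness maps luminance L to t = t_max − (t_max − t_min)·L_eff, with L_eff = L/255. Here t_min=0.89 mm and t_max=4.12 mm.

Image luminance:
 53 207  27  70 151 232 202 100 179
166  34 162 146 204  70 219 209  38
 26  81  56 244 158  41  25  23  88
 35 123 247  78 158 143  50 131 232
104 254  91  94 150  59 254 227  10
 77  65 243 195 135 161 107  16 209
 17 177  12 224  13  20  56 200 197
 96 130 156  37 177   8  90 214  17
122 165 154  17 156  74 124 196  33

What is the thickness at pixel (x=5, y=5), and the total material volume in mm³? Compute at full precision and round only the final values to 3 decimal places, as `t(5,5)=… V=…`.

t(5,5)=2.081 V=80.852

span = t_max - t_min = 4.12 - 0.89 = 3.230
L(5,5) = 161, L_eff = 161/255 = 0.631373
t(5,5) = 4.12 - 3.230·0.631373 = 2.081
Σt over all 9·9 pixels = 210.334
V = pitch²·Σt = 0.62²·210.334 = 80.852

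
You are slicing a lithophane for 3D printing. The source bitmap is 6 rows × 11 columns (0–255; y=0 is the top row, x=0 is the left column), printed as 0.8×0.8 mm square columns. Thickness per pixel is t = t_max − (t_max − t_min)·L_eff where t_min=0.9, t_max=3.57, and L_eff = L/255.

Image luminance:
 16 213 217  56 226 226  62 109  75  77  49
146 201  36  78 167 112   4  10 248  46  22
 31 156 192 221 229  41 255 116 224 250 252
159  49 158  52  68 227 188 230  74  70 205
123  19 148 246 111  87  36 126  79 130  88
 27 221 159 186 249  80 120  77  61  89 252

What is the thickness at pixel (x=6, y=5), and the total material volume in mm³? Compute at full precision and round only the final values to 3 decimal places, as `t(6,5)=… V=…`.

t(6,5)=2.314 V=93.455

span = t_max - t_min = 3.57 - 0.9 = 2.670
L(6,5) = 120, L_eff = 120/255 = 0.470588
t(6,5) = 3.57 - 2.670·0.470588 = 2.314
Σt over all 6·11 pixels = 1241197/8500 ≈ 146.0231765
V = pitch²·Σt = 0.8²·1241197/8500 = 93.455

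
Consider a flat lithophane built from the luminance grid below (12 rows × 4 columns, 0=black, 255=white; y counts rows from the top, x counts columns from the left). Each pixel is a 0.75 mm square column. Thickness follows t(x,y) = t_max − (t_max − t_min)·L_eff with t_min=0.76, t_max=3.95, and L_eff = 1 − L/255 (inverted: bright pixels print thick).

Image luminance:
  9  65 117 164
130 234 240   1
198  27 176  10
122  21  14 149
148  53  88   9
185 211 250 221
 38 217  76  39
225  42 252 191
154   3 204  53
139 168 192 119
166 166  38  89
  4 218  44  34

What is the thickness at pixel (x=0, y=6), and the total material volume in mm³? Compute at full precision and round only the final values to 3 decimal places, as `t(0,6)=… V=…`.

t(0,6)=1.235 V=60.721

span = t_max - t_min = 3.95 - 0.76 = 3.190
L(0,6) = 38, L_eff = 1 - 38/255 = 0.850980 (inverted)
t(0,6) = 3.95 - 3.190·0.850980 = 1.235
Σt over all 12·4 pixels = 2752687/25500 ≈ 107.9485098
V = pitch²·Σt = 0.75²·2752687/25500 = 60.721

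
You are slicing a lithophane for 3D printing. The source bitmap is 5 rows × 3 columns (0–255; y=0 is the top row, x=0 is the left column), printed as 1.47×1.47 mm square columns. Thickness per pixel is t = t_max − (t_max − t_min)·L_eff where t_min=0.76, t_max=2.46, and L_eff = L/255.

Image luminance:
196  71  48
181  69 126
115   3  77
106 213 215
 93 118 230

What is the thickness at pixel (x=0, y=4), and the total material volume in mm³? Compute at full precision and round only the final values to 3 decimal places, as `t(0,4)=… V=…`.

t(0,4)=1.840 V=52.928

span = t_max - t_min = 2.46 - 0.76 = 1.700
L(0,4) = 93, L_eff = 93/255 = 0.364706
t(0,4) = 2.46 - 1.700·0.364706 = 1.840
Σt over all 5·3 pixels = 1837/75 ≈ 24.4933333
V = pitch²·Σt = 1.47²·1837/75 = 52.928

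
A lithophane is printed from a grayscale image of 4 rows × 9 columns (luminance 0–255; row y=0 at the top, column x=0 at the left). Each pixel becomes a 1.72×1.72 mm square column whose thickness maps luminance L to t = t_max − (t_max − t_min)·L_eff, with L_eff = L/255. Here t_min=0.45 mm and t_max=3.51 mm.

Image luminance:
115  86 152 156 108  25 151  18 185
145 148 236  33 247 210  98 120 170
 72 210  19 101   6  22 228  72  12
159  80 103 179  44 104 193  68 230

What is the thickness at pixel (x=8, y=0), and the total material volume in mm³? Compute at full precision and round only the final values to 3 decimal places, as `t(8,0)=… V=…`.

span = t_max - t_min = 3.51 - 0.45 = 3.060
L(8,0) = 185, L_eff = 185/255 = 0.725490
t(8,0) = 3.51 - 3.060·0.725490 = 1.290
Σt over all 4·9 pixels = 74.7
V = pitch²·Σt = 1.72²·74.7 = 220.992

t(8,0)=1.290 V=220.992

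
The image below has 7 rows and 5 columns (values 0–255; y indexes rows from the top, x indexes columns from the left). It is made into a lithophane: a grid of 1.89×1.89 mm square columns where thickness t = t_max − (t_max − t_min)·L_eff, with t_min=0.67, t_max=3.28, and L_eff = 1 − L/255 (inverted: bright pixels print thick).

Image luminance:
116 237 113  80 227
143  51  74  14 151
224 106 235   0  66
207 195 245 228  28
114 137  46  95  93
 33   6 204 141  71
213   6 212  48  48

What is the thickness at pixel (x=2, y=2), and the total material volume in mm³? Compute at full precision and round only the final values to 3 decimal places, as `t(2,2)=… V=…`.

span = t_max - t_min = 3.28 - 0.67 = 2.610
L(2,2) = 235, L_eff = 1 - 235/255 = 0.078431 (inverted)
t(2,2) = 3.28 - 2.610·0.078431 = 3.075
Σt over all 7·5 pixels = 282667/4250 ≈ 66.5098824
V = pitch²·Σt = 1.89²·282667/4250 = 237.580

t(2,2)=3.075 V=237.580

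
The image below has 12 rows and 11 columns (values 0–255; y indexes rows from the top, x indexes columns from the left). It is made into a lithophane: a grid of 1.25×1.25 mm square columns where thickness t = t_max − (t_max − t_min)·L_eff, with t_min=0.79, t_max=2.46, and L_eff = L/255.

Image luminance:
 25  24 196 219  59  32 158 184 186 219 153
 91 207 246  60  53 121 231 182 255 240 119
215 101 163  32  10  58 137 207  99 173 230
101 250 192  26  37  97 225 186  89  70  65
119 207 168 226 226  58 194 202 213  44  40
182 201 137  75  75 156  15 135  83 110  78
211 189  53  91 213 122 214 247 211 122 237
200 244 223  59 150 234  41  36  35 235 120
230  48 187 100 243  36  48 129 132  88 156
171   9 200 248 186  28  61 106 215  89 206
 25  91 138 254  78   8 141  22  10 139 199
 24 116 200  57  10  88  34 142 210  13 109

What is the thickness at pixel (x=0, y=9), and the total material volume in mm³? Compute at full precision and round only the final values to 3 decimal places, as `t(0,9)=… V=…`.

span = t_max - t_min = 2.46 - 0.79 = 1.670
L(0,9) = 171, L_eff = 171/255 = 0.670588
t(0,9) = 2.46 - 1.670·0.670588 = 1.340
Σt over all 12·11 pixels = 893589/4250 ≈ 210.2562353
V = pitch²·Σt = 1.25²·893589/4250 = 328.525

t(0,9)=1.340 V=328.525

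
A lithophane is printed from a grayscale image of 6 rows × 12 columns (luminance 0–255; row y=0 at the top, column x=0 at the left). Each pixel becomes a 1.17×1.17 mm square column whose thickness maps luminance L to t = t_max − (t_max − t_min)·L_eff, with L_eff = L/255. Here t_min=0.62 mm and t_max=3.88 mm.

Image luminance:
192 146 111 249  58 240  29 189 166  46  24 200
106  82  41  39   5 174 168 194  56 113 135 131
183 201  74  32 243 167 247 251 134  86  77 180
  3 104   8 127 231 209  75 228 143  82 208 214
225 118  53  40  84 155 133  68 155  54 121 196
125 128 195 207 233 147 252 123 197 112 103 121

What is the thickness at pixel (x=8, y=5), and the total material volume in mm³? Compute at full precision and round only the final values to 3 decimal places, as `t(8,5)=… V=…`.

span = t_max - t_min = 3.88 - 0.62 = 3.260
L(8,5) = 197, L_eff = 197/255 = 0.772549
t(8,5) = 3.88 - 3.260·0.772549 = 1.361
Σt over all 6·12 pixels = 986621/6375 ≈ 154.7640784
V = pitch²·Σt = 1.17²·986621/6375 = 211.857

t(8,5)=1.361 V=211.857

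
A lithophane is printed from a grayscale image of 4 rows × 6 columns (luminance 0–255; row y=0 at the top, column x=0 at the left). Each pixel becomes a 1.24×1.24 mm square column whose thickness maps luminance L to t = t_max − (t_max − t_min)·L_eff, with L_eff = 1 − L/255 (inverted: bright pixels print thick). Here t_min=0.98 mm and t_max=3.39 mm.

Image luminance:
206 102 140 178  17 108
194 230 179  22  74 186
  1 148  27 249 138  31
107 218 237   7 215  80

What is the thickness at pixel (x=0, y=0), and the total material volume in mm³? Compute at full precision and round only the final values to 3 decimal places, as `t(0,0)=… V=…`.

span = t_max - t_min = 3.39 - 0.98 = 2.410
L(0,0) = 206, L_eff = 1 - 206/255 = 0.192157 (inverted)
t(0,0) = 3.39 - 2.410·0.192157 = 2.927
Σt over all 4·6 pixels = 39571/750 ≈ 52.7613333
V = pitch²·Σt = 1.24²·39571/750 = 81.126

t(0,0)=2.927 V=81.126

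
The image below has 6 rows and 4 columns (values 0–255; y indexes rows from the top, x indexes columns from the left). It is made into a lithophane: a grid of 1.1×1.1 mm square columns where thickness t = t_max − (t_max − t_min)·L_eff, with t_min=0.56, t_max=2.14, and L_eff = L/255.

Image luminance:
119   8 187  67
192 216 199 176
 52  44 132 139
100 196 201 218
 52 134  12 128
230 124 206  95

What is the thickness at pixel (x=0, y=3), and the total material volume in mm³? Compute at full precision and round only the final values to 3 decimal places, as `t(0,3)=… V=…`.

t(0,3)=1.520 V=37.952

span = t_max - t_min = 2.14 - 0.56 = 1.580
L(0,3) = 100, L_eff = 100/255 = 0.392157
t(0,3) = 2.14 - 1.580·0.392157 = 1.520
Σt over all 6·4 pixels = 399907/12750 ≈ 31.3652549
V = pitch²·Σt = 1.1²·399907/12750 = 37.952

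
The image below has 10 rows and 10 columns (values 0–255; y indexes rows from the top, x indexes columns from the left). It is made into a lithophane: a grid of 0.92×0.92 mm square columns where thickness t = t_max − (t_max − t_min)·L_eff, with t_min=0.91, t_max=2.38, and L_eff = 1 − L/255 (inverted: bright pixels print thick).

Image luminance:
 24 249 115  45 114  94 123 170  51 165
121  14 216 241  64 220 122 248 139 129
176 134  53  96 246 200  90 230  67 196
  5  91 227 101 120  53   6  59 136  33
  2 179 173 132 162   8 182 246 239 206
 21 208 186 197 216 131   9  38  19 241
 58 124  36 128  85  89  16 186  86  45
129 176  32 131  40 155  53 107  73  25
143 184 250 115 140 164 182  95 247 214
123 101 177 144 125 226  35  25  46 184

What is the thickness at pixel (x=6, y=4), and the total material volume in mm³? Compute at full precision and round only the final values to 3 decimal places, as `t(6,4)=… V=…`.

span = t_max - t_min = 2.38 - 0.91 = 1.470
L(6,4) = 182, L_eff = 1 - 182/255 = 0.286275 (inverted)
t(6,4) = 2.38 - 1.470·0.286275 = 1.959
Σt over all 10·10 pixels = 346157/2125 ≈ 162.8974118
V = pitch²·Σt = 0.92²·346157/2125 = 137.876

t(6,4)=1.959 V=137.876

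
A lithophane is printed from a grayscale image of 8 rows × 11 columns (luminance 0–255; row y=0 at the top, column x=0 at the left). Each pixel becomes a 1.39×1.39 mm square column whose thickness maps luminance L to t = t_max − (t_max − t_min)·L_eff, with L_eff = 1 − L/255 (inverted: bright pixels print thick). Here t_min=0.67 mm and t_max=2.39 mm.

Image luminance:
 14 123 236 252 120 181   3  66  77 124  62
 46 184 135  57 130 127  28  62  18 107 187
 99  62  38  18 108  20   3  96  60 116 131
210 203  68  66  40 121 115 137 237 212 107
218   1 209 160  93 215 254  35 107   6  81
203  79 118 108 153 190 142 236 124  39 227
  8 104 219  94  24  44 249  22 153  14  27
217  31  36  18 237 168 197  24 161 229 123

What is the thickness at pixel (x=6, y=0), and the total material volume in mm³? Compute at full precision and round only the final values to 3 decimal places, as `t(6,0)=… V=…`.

t(6,0)=0.690 V=244.278

span = t_max - t_min = 2.39 - 0.67 = 1.720
L(6,0) = 3, L_eff = 1 - 3/255 = 0.988235 (inverted)
t(6,0) = 2.39 - 1.720·0.988235 = 0.690
Σt over all 8·11 pixels = 805999/6375 ≈ 126.4312157
V = pitch²·Σt = 1.39²·805999/6375 = 244.278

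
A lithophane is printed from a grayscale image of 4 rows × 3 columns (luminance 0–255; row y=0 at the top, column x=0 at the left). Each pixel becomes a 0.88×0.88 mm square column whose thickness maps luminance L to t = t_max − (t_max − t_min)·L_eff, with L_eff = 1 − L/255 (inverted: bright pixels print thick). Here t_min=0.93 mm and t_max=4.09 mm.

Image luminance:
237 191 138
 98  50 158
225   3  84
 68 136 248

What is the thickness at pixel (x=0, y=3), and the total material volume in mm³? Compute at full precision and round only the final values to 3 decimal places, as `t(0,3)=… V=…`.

t(0,3)=1.773 V=24.342

span = t_max - t_min = 4.09 - 0.93 = 3.160
L(0,3) = 68, L_eff = 1 - 68/255 = 0.733333 (inverted)
t(0,3) = 4.09 - 3.160·0.733333 = 1.773
Σt over all 4·3 pixels = 200389/6375 ≈ 31.4335686
V = pitch²·Σt = 0.88²·200389/6375 = 24.342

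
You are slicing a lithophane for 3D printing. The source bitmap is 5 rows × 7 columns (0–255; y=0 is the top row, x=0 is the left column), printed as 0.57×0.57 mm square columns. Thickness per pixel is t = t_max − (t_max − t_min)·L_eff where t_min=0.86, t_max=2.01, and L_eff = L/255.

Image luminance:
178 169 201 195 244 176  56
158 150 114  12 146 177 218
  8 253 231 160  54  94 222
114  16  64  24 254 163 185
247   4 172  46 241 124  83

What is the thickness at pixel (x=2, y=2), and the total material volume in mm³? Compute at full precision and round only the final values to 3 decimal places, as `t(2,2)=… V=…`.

span = t_max - t_min = 2.01 - 0.86 = 1.150
L(2,2) = 231, L_eff = 231/255 = 0.905882
t(2,2) = 2.01 - 1.150·0.905882 = 0.968
Σt over all 5·7 pixels = 40811/850 ≈ 48.0129412
V = pitch²·Σt = 0.57²·40811/850 = 15.599

t(2,2)=0.968 V=15.599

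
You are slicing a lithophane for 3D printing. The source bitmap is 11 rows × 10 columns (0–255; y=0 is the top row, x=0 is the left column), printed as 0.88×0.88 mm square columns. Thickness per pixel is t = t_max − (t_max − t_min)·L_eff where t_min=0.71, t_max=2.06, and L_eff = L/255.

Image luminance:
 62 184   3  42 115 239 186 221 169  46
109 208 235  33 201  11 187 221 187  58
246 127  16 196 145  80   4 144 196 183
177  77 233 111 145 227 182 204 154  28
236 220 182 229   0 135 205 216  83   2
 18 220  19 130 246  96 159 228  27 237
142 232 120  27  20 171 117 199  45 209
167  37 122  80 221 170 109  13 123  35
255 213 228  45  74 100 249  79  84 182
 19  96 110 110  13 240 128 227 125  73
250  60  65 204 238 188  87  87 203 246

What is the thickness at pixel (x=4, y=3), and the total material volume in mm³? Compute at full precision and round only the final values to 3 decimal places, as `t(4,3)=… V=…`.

span = t_max - t_min = 2.06 - 0.71 = 1.350
L(4,3) = 145, L_eff = 145/255 = 0.568627
t(4,3) = 2.06 - 1.350·0.568627 = 1.292
Σt over all 11·10 pixels = 249167/1700 ≈ 146.5688235
V = pitch²·Σt = 0.88²·249167/1700 = 113.503

t(4,3)=1.292 V=113.503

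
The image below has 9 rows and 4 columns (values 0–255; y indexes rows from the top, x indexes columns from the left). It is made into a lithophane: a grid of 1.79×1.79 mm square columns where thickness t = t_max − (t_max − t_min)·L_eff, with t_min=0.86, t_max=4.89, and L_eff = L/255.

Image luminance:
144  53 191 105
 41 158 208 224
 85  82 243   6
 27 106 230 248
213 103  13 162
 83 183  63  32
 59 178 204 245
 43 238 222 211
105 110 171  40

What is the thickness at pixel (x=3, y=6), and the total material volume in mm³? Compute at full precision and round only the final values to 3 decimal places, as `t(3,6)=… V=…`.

t(3,6)=1.018 V=319.522

span = t_max - t_min = 4.89 - 0.86 = 4.030
L(3,6) = 245, L_eff = 245/255 = 0.960784
t(3,6) = 4.89 - 4.030·0.960784 = 1.018
Σt over all 9·4 pixels = 2542933/25500 ≈ 99.7228627
V = pitch²·Σt = 1.79²·2542933/25500 = 319.522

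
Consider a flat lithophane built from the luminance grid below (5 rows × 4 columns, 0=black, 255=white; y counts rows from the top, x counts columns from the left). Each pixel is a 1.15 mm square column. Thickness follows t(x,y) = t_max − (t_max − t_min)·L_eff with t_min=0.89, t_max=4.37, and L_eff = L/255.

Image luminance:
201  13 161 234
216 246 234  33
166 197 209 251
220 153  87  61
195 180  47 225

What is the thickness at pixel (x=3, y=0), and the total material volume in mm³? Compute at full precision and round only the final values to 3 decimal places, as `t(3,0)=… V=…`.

t(3,0)=1.177 V=55.504

span = t_max - t_min = 4.37 - 0.89 = 3.480
L(3,0) = 234, L_eff = 234/255 = 0.917647
t(3,0) = 4.37 - 3.480·0.917647 = 1.177
Σt over all 5·4 pixels = 89184/2125 ≈ 41.9689412
V = pitch²·Σt = 1.15²·89184/2125 = 55.504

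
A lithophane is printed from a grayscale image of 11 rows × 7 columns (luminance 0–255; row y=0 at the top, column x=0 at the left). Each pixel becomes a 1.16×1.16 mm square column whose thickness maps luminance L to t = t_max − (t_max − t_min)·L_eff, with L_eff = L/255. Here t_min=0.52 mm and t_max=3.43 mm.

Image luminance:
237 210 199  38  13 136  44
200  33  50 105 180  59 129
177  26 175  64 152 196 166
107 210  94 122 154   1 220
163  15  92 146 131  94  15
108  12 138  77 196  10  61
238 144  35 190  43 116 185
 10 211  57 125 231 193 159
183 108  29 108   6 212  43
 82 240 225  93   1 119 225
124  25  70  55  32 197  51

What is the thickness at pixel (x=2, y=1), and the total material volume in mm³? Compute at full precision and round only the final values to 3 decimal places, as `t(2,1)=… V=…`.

t(2,1)=2.859 V=218.414

span = t_max - t_min = 3.43 - 0.52 = 2.910
L(2,1) = 50, L_eff = 50/255 = 0.196078
t(2,1) = 3.43 - 2.910·0.196078 = 2.859
Σt over all 11·7 pixels = 275939/1700 ≈ 162.3170588
V = pitch²·Σt = 1.16²·275939/1700 = 218.414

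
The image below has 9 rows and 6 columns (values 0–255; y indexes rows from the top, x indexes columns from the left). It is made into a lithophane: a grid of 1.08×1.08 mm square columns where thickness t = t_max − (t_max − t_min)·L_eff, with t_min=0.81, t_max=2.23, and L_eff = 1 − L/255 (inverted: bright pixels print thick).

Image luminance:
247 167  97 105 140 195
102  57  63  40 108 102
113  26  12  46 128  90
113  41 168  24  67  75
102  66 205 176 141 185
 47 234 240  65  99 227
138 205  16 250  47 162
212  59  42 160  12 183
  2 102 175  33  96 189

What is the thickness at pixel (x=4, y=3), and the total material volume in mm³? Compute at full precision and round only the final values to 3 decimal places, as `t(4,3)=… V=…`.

t(4,3)=1.183 V=91.263

span = t_max - t_min = 2.23 - 0.81 = 1.420
L(4,3) = 67, L_eff = 1 - 67/255 = 0.737255 (inverted)
t(4,3) = 2.23 - 1.420·0.737255 = 1.183
Σt over all 9·6 pixels = 997601/12750 ≈ 78.2432157
V = pitch²·Σt = 1.08²·997601/12750 = 91.263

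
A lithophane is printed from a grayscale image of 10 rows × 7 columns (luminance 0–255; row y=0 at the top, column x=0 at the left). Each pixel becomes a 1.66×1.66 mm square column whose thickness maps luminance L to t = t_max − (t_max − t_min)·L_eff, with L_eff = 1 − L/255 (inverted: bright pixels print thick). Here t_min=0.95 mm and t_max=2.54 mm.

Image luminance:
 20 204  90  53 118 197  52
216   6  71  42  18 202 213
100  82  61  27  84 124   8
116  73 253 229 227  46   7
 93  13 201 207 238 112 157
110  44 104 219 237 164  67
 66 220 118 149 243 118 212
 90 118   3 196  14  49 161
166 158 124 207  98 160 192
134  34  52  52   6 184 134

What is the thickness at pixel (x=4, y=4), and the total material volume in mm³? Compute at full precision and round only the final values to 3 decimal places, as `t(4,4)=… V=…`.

t(4,4)=2.434 V=326.940

span = t_max - t_min = 2.54 - 0.95 = 1.590
L(4,4) = 238, L_eff = 1 - 238/255 = 0.066667 (inverted)
t(4,4) = 2.54 - 1.590·0.066667 = 2.434
Σt over all 10·7 pixels = 1008489/8500 ≈ 118.6457647
V = pitch²·Σt = 1.66²·1008489/8500 = 326.940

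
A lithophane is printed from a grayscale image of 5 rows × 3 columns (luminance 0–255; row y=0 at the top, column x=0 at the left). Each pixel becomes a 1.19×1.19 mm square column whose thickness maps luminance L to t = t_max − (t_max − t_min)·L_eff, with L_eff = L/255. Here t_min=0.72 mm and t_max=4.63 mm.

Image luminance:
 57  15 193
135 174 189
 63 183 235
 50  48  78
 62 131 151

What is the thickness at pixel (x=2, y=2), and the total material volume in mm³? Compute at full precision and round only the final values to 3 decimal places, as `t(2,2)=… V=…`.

span = t_max - t_min = 4.63 - 0.72 = 3.910
L(2,2) = 235, L_eff = 235/255 = 0.921569
t(2,2) = 4.63 - 3.910·0.921569 = 1.027
Σt over all 5·3 pixels = 42.402
V = pitch²·Σt = 1.19²·42.402 = 60.045

t(2,2)=1.027 V=60.045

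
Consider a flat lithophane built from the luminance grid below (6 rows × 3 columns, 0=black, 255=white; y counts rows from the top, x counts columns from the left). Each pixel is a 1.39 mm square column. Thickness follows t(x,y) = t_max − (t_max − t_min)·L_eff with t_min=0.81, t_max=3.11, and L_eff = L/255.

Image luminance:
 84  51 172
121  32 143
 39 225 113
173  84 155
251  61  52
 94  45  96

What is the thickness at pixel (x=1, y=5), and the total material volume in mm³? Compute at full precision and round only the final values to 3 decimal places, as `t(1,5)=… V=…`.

t(1,5)=2.704 V=73.462

span = t_max - t_min = 3.11 - 0.81 = 2.300
L(1,5) = 45, L_eff = 45/255 = 0.176471
t(1,5) = 3.11 - 2.300·0.176471 = 2.704
Σt over all 6·3 pixels = 48478/1275 ≈ 38.0219608
V = pitch²·Σt = 1.39²·48478/1275 = 73.462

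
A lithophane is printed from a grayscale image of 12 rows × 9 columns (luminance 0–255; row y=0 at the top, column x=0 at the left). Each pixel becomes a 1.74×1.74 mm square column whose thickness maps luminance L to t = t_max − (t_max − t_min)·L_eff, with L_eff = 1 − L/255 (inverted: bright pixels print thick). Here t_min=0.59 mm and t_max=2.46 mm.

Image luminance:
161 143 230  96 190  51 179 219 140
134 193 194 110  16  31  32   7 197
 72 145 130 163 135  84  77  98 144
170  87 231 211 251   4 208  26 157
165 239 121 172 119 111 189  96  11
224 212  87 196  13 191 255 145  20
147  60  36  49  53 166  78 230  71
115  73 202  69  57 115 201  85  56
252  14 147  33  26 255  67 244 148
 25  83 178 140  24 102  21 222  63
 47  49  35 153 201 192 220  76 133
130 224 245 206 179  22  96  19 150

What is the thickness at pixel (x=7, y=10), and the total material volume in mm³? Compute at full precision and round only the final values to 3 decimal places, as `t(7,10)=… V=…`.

span = t_max - t_min = 2.46 - 0.59 = 1.870
L(7,10) = 76, L_eff = 1 - 76/255 = 0.701961 (inverted)
t(7,10) = 2.46 - 1.870·0.701961 = 1.147
Σt over all 12·9 pixels = 163.204
V = pitch²·Σt = 1.74²·163.204 = 494.116

t(7,10)=1.147 V=494.116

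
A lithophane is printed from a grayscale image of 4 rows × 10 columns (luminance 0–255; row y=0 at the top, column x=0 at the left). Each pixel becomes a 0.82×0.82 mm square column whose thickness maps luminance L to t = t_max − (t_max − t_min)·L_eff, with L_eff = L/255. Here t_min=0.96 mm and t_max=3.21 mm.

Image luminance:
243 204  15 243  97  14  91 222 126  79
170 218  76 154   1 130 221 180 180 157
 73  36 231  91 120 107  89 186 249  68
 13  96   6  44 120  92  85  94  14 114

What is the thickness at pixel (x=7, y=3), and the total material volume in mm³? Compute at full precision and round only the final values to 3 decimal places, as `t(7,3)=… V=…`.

t(7,3)=2.381 V=58.161

span = t_max - t_min = 3.21 - 0.96 = 2.250
L(7,3) = 94, L_eff = 94/255 = 0.368627
t(7,3) = 3.21 - 2.250·0.368627 = 2.381
Σt over all 4·10 pixels = 29409/340 ≈ 86.4970588
V = pitch²·Σt = 0.82²·29409/340 = 58.161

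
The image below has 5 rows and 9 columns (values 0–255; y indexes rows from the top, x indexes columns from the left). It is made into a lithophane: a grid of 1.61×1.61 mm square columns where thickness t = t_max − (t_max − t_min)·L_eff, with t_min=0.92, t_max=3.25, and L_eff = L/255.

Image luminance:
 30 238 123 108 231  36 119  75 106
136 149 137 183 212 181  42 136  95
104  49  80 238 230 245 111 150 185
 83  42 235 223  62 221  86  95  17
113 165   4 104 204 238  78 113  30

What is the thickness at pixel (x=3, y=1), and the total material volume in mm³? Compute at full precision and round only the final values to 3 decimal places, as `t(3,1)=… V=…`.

t(3,1)=1.578 V=240.729

span = t_max - t_min = 3.25 - 0.92 = 2.330
L(3,1) = 183, L_eff = 183/255 = 0.717647
t(3,1) = 3.25 - 2.330·0.717647 = 1.578
Σt over all 5·9 pixels = 2368189/25500 ≈ 92.8701569
V = pitch²·Σt = 1.61²·2368189/25500 = 240.729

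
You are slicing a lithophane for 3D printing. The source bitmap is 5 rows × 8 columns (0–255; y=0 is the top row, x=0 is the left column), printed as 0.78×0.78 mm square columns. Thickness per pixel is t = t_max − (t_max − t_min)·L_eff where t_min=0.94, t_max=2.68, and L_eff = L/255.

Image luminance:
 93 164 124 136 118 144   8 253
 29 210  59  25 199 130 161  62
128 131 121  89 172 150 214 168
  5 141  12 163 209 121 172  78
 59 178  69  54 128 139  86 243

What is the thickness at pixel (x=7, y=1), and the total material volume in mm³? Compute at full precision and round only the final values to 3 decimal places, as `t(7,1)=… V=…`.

t(7,1)=2.257 V=44.692

span = t_max - t_min = 2.68 - 0.94 = 1.740
L(7,1) = 62, L_eff = 62/255 = 0.243137
t(7,1) = 2.68 - 1.740·0.243137 = 2.257
Σt over all 5·8 pixels = 62439/850 ≈ 73.4576471
V = pitch²·Σt = 0.78²·62439/850 = 44.692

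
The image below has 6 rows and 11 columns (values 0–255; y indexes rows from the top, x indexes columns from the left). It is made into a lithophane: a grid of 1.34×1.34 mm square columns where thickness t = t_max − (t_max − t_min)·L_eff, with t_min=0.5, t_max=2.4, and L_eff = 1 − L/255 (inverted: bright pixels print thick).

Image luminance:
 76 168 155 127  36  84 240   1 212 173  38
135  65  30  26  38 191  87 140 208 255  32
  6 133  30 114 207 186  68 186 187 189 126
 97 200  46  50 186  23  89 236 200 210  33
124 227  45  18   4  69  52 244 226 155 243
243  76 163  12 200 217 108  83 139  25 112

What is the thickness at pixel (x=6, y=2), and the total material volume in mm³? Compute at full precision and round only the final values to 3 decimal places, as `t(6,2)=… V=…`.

t(6,2)=1.007 V=167.678

span = t_max - t_min = 2.4 - 0.5 = 1.900
L(6,2) = 68, L_eff = 1 - 68/255 = 0.733333 (inverted)
t(6,2) = 2.4 - 1.900·0.733333 = 1.007
Σt over all 6·11 pixels = 119063/1275 ≈ 93.3827451
V = pitch²·Σt = 1.34²·119063/1275 = 167.678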